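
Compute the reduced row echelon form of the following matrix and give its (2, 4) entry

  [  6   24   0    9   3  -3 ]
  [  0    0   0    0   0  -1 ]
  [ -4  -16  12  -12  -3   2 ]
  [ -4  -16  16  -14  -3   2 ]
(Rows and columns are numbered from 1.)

-1/2

R1 := 1/6·R1
R3 := R3 + 4·R1
R4 := R4 + 4·R1
R2 ↔ R3
R2 := 1/12·R2
R4 := R4 − 16·R2
R3 ↔ R4
R3 := 3·R3
R4 := -1·R4
R1 := R1 + 1/2·R4
R2 := R2 + 1/12·R3
R1 := R1 − 1/2·R3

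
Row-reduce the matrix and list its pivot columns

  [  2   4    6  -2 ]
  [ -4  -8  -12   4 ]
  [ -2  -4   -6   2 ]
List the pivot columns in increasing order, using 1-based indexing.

1

ρ1 := 1/2·ρ1
ρ2 := ρ2 + 4·ρ1
ρ3 := ρ3 + 2·ρ1
Pivot columns are the columns containing a leading 1.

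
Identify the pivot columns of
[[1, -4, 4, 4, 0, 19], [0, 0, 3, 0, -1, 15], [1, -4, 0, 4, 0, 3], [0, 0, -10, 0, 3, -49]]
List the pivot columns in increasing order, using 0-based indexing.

0, 2, 4

R3 → R3 − R1
  [ 1  -4    4  4   0   19 ]
  [ 0   0    3  0  -1   15 ]
  [ 0   0   -4  0   0  -16 ]
  [ 0   0  -10  0   3  -49 ]
R2 → 1/3·R2
  [ 1  -4    4  4     0   19 ]
  [ 0   0    1  0  -1/3    5 ]
  [ 0   0   -4  0     0  -16 ]
  [ 0   0  -10  0     3  -49 ]
R3 → R3 + 4·R2
  [ 1  -4    4  4     0   19 ]
  [ 0   0    1  0  -1/3    5 ]
  [ 0   0    0  0  -4/3    4 ]
  [ 0   0  -10  0     3  -49 ]
R4 → R4 + 10·R2
  [ 1  -4  4  4     0  19 ]
  [ 0   0  1  0  -1/3   5 ]
  [ 0   0  0  0  -4/3   4 ]
  [ 0   0  0  0  -1/3   1 ]
R3 → -3/4·R3
  [ 1  -4  4  4     0  19 ]
  [ 0   0  1  0  -1/3   5 ]
  [ 0   0  0  0     1  -3 ]
  [ 0   0  0  0  -1/3   1 ]
R4 → R4 + 1/3·R3
  [ 1  -4  4  4     0  19 ]
  [ 0   0  1  0  -1/3   5 ]
  [ 0   0  0  0     1  -3 ]
  [ 0   0  0  0     0   0 ]
R2 → R2 + 1/3·R3
  [ 1  -4  4  4  0  19 ]
  [ 0   0  1  0  0   4 ]
  [ 0   0  0  0  1  -3 ]
  [ 0   0  0  0  0   0 ]
R1 → R1 − 4·R2
  [ 1  -4  0  4  0   3 ]
  [ 0   0  1  0  0   4 ]
  [ 0   0  0  0  1  -3 ]
  [ 0   0  0  0  0   0 ]
Pivot columns are the columns containing a leading 1.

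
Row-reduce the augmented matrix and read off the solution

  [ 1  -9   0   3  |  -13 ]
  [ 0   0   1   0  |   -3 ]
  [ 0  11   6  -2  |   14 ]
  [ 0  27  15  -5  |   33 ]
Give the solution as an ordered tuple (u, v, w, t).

Swap R2 and R3.
  [ 1  -9   0   3  |  -13 ]
  [ 0  11   6  -2  |   14 ]
  [ 0   0   1   0  |   -3 ]
  [ 0  27  15  -5  |   33 ]
Multiply R2 by 1/11.
  [ 1  -9     0      3  |    -13 ]
  [ 0   1  6/11  -2/11  |  14/11 ]
  [ 0   0     1      0  |     -3 ]
  [ 0  27    15     -5  |     33 ]
Subtract 27 times R2 from R4.
  [ 1  -9     0      3  |     -13 ]
  [ 0   1  6/11  -2/11  |   14/11 ]
  [ 0   0     1      0  |      -3 ]
  [ 0   0  3/11  -1/11  |  -15/11 ]
Subtract 3/11 times R3 from R4.
  [ 1  -9     0      3  |    -13 ]
  [ 0   1  6/11  -2/11  |  14/11 ]
  [ 0   0     1      0  |     -3 ]
  [ 0   0     0  -1/11  |  -6/11 ]
Multiply R4 by -11.
  [ 1  -9     0      3  |    -13 ]
  [ 0   1  6/11  -2/11  |  14/11 ]
  [ 0   0     1      0  |     -3 ]
  [ 0   0     0      1  |      6 ]
Add 2/11 times R4 to R2.
  [ 1  -9     0  3  |    -13 ]
  [ 0   1  6/11  0  |  26/11 ]
  [ 0   0     1  0  |     -3 ]
  [ 0   0     0  1  |      6 ]
Subtract 3 times R4 from R1.
  [ 1  -9     0  0  |    -31 ]
  [ 0   1  6/11  0  |  26/11 ]
  [ 0   0     1  0  |     -3 ]
  [ 0   0     0  1  |      6 ]
Subtract 6/11 times R3 from R2.
  [ 1  -9  0  0  |  -31 ]
  [ 0   1  0  0  |    4 ]
  [ 0   0  1  0  |   -3 ]
  [ 0   0  0  1  |    6 ]
Add 9 times R2 to R1.
  [ 1  0  0  0  |   5 ]
  [ 0  1  0  0  |   4 ]
  [ 0  0  1  0  |  -3 ]
  [ 0  0  0  1  |   6 ]
Reading off the last column: u = 5, v = 4, w = -3, t = 6.

(5, 4, -3, 6)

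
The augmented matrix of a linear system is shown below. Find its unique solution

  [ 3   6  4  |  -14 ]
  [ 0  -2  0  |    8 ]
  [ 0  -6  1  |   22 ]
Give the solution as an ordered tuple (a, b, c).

(6, -4, -2)

r1 → 1/3·r1
  [ 1   2  4/3  |  -14/3 ]
  [ 0  -2    0  |      8 ]
  [ 0  -6    1  |     22 ]
r2 → -1/2·r2
  [ 1   2  4/3  |  -14/3 ]
  [ 0   1    0  |     -4 ]
  [ 0  -6    1  |     22 ]
r3 → r3 + 6·r2
  [ 1  2  4/3  |  -14/3 ]
  [ 0  1    0  |     -4 ]
  [ 0  0    1  |     -2 ]
r1 → r1 − 4/3·r3
  [ 1  2  0  |  -2 ]
  [ 0  1  0  |  -4 ]
  [ 0  0  1  |  -2 ]
r1 → r1 − 2·r2
  [ 1  0  0  |   6 ]
  [ 0  1  0  |  -4 ]
  [ 0  0  1  |  -2 ]
Reading off the last column: a = 6, b = -4, c = -2.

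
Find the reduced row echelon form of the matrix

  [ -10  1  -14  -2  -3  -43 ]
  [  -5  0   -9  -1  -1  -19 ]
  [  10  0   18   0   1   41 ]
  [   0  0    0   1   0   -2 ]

[[1, 0, 9/5, 0, 0, 4], [0, 1, 4, 0, 0, -4], [0, 0, 0, 1, 0, -2], [0, 0, 0, 0, 1, 1]]

R1 ← -1/10·R1
  [  1  -1/10  7/5  1/5  3/10  43/10 ]
  [ -5      0   -9   -1    -1    -19 ]
  [ 10      0   18    0     1     41 ]
  [  0      0    0    1     0     -2 ]
R2 ← R2 + 5·R1
  [  1  -1/10  7/5  1/5  3/10  43/10 ]
  [  0   -1/2   -2    0   1/2    5/2 ]
  [ 10      0   18    0     1     41 ]
  [  0      0    0    1     0     -2 ]
R3 ← R3 − 10·R1
  [ 1  -1/10  7/5  1/5  3/10  43/10 ]
  [ 0   -1/2   -2    0   1/2    5/2 ]
  [ 0      1    4   -2    -2     -2 ]
  [ 0      0    0    1     0     -2 ]
R2 ← -2·R2
  [ 1  -1/10  7/5  1/5  3/10  43/10 ]
  [ 0      1    4    0    -1     -5 ]
  [ 0      1    4   -2    -2     -2 ]
  [ 0      0    0    1     0     -2 ]
R3 ← R3 − R2
  [ 1  -1/10  7/5  1/5  3/10  43/10 ]
  [ 0      1    4    0    -1     -5 ]
  [ 0      0    0   -2    -1      3 ]
  [ 0      0    0    1     0     -2 ]
R3 ← -1/2·R3
  [ 1  -1/10  7/5  1/5  3/10  43/10 ]
  [ 0      1    4    0    -1     -5 ]
  [ 0      0    0    1   1/2   -3/2 ]
  [ 0      0    0    1     0     -2 ]
R4 ← R4 − R3
  [ 1  -1/10  7/5  1/5  3/10  43/10 ]
  [ 0      1    4    0    -1     -5 ]
  [ 0      0    0    1   1/2   -3/2 ]
  [ 0      0    0    0  -1/2   -1/2 ]
R4 ← -2·R4
  [ 1  -1/10  7/5  1/5  3/10  43/10 ]
  [ 0      1    4    0    -1     -5 ]
  [ 0      0    0    1   1/2   -3/2 ]
  [ 0      0    0    0     1      1 ]
R3 ← R3 − 1/2·R4
  [ 1  -1/10  7/5  1/5  3/10  43/10 ]
  [ 0      1    4    0    -1     -5 ]
  [ 0      0    0    1     0     -2 ]
  [ 0      0    0    0     1      1 ]
R2 ← R2 + R4
  [ 1  -1/10  7/5  1/5  3/10  43/10 ]
  [ 0      1    4    0     0     -4 ]
  [ 0      0    0    1     0     -2 ]
  [ 0      0    0    0     1      1 ]
R1 ← R1 − 3/10·R4
  [ 1  -1/10  7/5  1/5  0   4 ]
  [ 0      1    4    0  0  -4 ]
  [ 0      0    0    1  0  -2 ]
  [ 0      0    0    0  1   1 ]
R1 ← R1 − 1/5·R3
  [ 1  -1/10  7/5  0  0  22/5 ]
  [ 0      1    4  0  0    -4 ]
  [ 0      0    0  1  0    -2 ]
  [ 0      0    0  0  1     1 ]
R1 ← R1 + 1/10·R2
  [ 1  0  9/5  0  0   4 ]
  [ 0  1    4  0  0  -4 ]
  [ 0  0    0  1  0  -2 ]
  [ 0  0    0  0  1   1 ]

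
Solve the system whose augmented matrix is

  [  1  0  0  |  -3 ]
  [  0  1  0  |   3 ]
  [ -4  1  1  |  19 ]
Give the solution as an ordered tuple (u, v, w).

(-3, 3, 4)

Add 4 times r1 to r3.
Subtract r2 from r3.
Reading off the last column: u = -3, v = 3, w = 4.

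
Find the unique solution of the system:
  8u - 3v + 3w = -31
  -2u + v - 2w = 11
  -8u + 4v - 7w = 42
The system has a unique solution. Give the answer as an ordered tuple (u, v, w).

Form the augmented matrix and row-reduce:
  [  8  -3   3  |  -31 ]
  [ -2   1  -2  |   11 ]
  [ -8   4  -7  |   42 ]
r1 := 1/8·r1
  [  1  -3/8  3/8  |  -31/8 ]
  [ -2     1   -2  |     11 ]
  [ -8     4   -7  |     42 ]
r2 := r2 + 2·r1
  [  1  -3/8   3/8  |  -31/8 ]
  [  0   1/4  -5/4  |   13/4 ]
  [ -8     4    -7  |     42 ]
r3 := r3 + 8·r1
  [ 1  -3/8   3/8  |  -31/8 ]
  [ 0   1/4  -5/4  |   13/4 ]
  [ 0     1    -4  |     11 ]
r2 := 4·r2
  [ 1  -3/8  3/8  |  -31/8 ]
  [ 0     1   -5  |     13 ]
  [ 0     1   -4  |     11 ]
r3 := r3 − r2
  [ 1  -3/8  3/8  |  -31/8 ]
  [ 0     1   -5  |     13 ]
  [ 0     0    1  |     -2 ]
r2 := r2 + 5·r3
  [ 1  -3/8  3/8  |  -31/8 ]
  [ 0     1    0  |      3 ]
  [ 0     0    1  |     -2 ]
r1 := r1 − 3/8·r3
  [ 1  -3/8  0  |  -25/8 ]
  [ 0     1  0  |      3 ]
  [ 0     0  1  |     -2 ]
r1 := r1 + 3/8·r2
  [ 1  0  0  |  -2 ]
  [ 0  1  0  |   3 ]
  [ 0  0  1  |  -2 ]
Reading off the last column: u = -2, v = 3, w = -2.

(-2, 3, -2)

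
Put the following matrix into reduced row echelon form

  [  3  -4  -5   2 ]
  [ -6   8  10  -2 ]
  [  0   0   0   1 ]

r1 ← 1/3·r1
r2 ← r2 + 6·r1
r2 ← 1/2·r2
r3 ← r3 − r2
r1 ← r1 − 2/3·r2

[[1, -4/3, -5/3, 0], [0, 0, 0, 1], [0, 0, 0, 0]]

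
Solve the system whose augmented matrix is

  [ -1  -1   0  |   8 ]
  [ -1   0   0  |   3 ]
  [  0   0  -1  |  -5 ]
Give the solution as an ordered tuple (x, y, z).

(-3, -5, 5)

R1 → -1·R1
  [  1  1   0  |  -8 ]
  [ -1  0   0  |   3 ]
  [  0  0  -1  |  -5 ]
R2 → R2 + R1
  [ 1  1   0  |  -8 ]
  [ 0  1   0  |  -5 ]
  [ 0  0  -1  |  -5 ]
R3 → -1·R3
  [ 1  1  0  |  -8 ]
  [ 0  1  0  |  -5 ]
  [ 0  0  1  |   5 ]
R1 → R1 − R2
  [ 1  0  0  |  -3 ]
  [ 0  1  0  |  -5 ]
  [ 0  0  1  |   5 ]
Reading off the last column: x = -3, y = -5, z = 5.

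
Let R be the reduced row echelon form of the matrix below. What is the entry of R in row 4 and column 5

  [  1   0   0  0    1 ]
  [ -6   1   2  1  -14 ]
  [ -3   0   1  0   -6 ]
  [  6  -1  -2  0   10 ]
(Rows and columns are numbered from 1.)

R2 := R2 + 6·R1
  [  1   0   0  0   1 ]
  [  0   1   2  1  -8 ]
  [ -3   0   1  0  -6 ]
  [  6  -1  -2  0  10 ]
R3 := R3 + 3·R1
  [ 1   0   0  0   1 ]
  [ 0   1   2  1  -8 ]
  [ 0   0   1  0  -3 ]
  [ 6  -1  -2  0  10 ]
R4 := R4 − 6·R1
  [ 1   0   0  0   1 ]
  [ 0   1   2  1  -8 ]
  [ 0   0   1  0  -3 ]
  [ 0  -1  -2  0   4 ]
R4 := R4 + R2
  [ 1  0  0  0   1 ]
  [ 0  1  2  1  -8 ]
  [ 0  0  1  0  -3 ]
  [ 0  0  0  1  -4 ]
R2 := R2 − R4
  [ 1  0  0  0   1 ]
  [ 0  1  2  0  -4 ]
  [ 0  0  1  0  -3 ]
  [ 0  0  0  1  -4 ]
R2 := R2 − 2·R3
  [ 1  0  0  0   1 ]
  [ 0  1  0  0   2 ]
  [ 0  0  1  0  -3 ]
  [ 0  0  0  1  -4 ]

-4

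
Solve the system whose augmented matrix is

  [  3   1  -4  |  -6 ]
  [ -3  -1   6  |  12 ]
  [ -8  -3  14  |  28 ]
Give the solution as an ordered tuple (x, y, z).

(4, -6, 3)

Multiply R1 by 1/3.
  [  1  1/3  -4/3  |  -2 ]
  [ -3   -1     6  |  12 ]
  [ -8   -3    14  |  28 ]
Add 3 times R1 to R2.
  [  1  1/3  -4/3  |  -2 ]
  [  0    0     2  |   6 ]
  [ -8   -3    14  |  28 ]
Add 8 times R1 to R3.
  [ 1   1/3  -4/3  |  -2 ]
  [ 0     0     2  |   6 ]
  [ 0  -1/3  10/3  |  12 ]
Swap R2 and R3.
  [ 1   1/3  -4/3  |  -2 ]
  [ 0  -1/3  10/3  |  12 ]
  [ 0     0     2  |   6 ]
Multiply R2 by -3.
  [ 1  1/3  -4/3  |   -2 ]
  [ 0    1   -10  |  -36 ]
  [ 0    0     2  |    6 ]
Multiply R3 by 1/2.
  [ 1  1/3  -4/3  |   -2 ]
  [ 0    1   -10  |  -36 ]
  [ 0    0     1  |    3 ]
Add 10 times R3 to R2.
  [ 1  1/3  -4/3  |  -2 ]
  [ 0    1     0  |  -6 ]
  [ 0    0     1  |   3 ]
Add 4/3 times R3 to R1.
  [ 1  1/3  0  |   2 ]
  [ 0    1  0  |  -6 ]
  [ 0    0  1  |   3 ]
Subtract 1/3 times R2 from R1.
  [ 1  0  0  |   4 ]
  [ 0  1  0  |  -6 ]
  [ 0  0  1  |   3 ]
Reading off the last column: x = 4, y = -6, z = 3.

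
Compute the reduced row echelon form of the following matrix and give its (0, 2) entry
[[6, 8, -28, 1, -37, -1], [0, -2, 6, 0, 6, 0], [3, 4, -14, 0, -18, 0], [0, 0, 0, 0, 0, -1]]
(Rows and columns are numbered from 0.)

Multiply ρ1 by 1/6.
  [ 1  4/3  -14/3  1/6  -37/6  -1/6 ]
  [ 0   -2      6    0      6     0 ]
  [ 3    4    -14    0    -18     0 ]
  [ 0    0      0    0      0    -1 ]
Subtract 3 times ρ1 from ρ3.
  [ 1  4/3  -14/3   1/6  -37/6  -1/6 ]
  [ 0   -2      6     0      6     0 ]
  [ 0    0      0  -1/2    1/2   1/2 ]
  [ 0    0      0     0      0    -1 ]
Multiply ρ2 by -1/2.
  [ 1  4/3  -14/3   1/6  -37/6  -1/6 ]
  [ 0    1     -3     0     -3     0 ]
  [ 0    0      0  -1/2    1/2   1/2 ]
  [ 0    0      0     0      0    -1 ]
Multiply ρ3 by -2.
  [ 1  4/3  -14/3  1/6  -37/6  -1/6 ]
  [ 0    1     -3    0     -3     0 ]
  [ 0    0      0    1     -1    -1 ]
  [ 0    0      0    0      0    -1 ]
Multiply ρ4 by -1.
  [ 1  4/3  -14/3  1/6  -37/6  -1/6 ]
  [ 0    1     -3    0     -3     0 ]
  [ 0    0      0    1     -1    -1 ]
  [ 0    0      0    0      0     1 ]
Add ρ4 to ρ3.
  [ 1  4/3  -14/3  1/6  -37/6  -1/6 ]
  [ 0    1     -3    0     -3     0 ]
  [ 0    0      0    1     -1     0 ]
  [ 0    0      0    0      0     1 ]
Add 1/6 times ρ4 to ρ1.
  [ 1  4/3  -14/3  1/6  -37/6  0 ]
  [ 0    1     -3    0     -3  0 ]
  [ 0    0      0    1     -1  0 ]
  [ 0    0      0    0      0  1 ]
Subtract 1/6 times ρ3 from ρ1.
  [ 1  4/3  -14/3  0  -6  0 ]
  [ 0    1     -3  0  -3  0 ]
  [ 0    0      0  1  -1  0 ]
  [ 0    0      0  0   0  1 ]
Subtract 4/3 times ρ2 from ρ1.
  [ 1  0  -2/3  0  -2  0 ]
  [ 0  1    -3  0  -3  0 ]
  [ 0  0     0  1  -1  0 ]
  [ 0  0     0  0   0  1 ]

-2/3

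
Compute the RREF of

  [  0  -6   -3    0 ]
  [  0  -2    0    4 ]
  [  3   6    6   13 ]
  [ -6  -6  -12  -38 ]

[[1, 0, 0, 1/3], [0, 1, 0, -2], [0, 0, 1, 4], [0, 0, 0, 0]]

R1 <=> R3
  [  3   6    6   13 ]
  [  0  -2    0    4 ]
  [  0  -6   -3    0 ]
  [ -6  -6  -12  -38 ]
R1 -> 1/3·R1
  [  1   2    2  13/3 ]
  [  0  -2    0     4 ]
  [  0  -6   -3     0 ]
  [ -6  -6  -12   -38 ]
R4 -> R4 + 6·R1
  [ 1   2   2  13/3 ]
  [ 0  -2   0     4 ]
  [ 0  -6  -3     0 ]
  [ 0   6   0   -12 ]
R2 -> -1/2·R2
  [ 1   2   2  13/3 ]
  [ 0   1   0    -2 ]
  [ 0  -6  -3     0 ]
  [ 0   6   0   -12 ]
R3 -> R3 + 6·R2
  [ 1  2   2  13/3 ]
  [ 0  1   0    -2 ]
  [ 0  0  -3   -12 ]
  [ 0  6   0   -12 ]
R4 -> R4 − 6·R2
  [ 1  2   2  13/3 ]
  [ 0  1   0    -2 ]
  [ 0  0  -3   -12 ]
  [ 0  0   0     0 ]
R3 -> -1/3·R3
  [ 1  2  2  13/3 ]
  [ 0  1  0    -2 ]
  [ 0  0  1     4 ]
  [ 0  0  0     0 ]
R1 -> R1 − 2·R3
  [ 1  2  0  -11/3 ]
  [ 0  1  0     -2 ]
  [ 0  0  1      4 ]
  [ 0  0  0      0 ]
R1 -> R1 − 2·R2
  [ 1  0  0  1/3 ]
  [ 0  1  0   -2 ]
  [ 0  0  1    4 ]
  [ 0  0  0    0 ]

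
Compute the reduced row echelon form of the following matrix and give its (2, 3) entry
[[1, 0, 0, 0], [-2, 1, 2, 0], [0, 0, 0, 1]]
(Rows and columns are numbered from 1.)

Add 2 times R1 to R2.

2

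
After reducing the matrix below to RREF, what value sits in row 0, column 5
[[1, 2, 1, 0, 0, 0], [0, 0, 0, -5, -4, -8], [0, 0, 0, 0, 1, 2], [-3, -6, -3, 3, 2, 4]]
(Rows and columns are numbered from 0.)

0

R4 -> R4 + 3·R1
  [ 1  2  1   0   0   0 ]
  [ 0  0  0  -5  -4  -8 ]
  [ 0  0  0   0   1   2 ]
  [ 0  0  0   3   2   4 ]
R2 -> -1/5·R2
  [ 1  2  1  0    0    0 ]
  [ 0  0  0  1  4/5  8/5 ]
  [ 0  0  0  0    1    2 ]
  [ 0  0  0  3    2    4 ]
R4 -> R4 − 3·R2
  [ 1  2  1  0     0     0 ]
  [ 0  0  0  1   4/5   8/5 ]
  [ 0  0  0  0     1     2 ]
  [ 0  0  0  0  -2/5  -4/5 ]
R4 -> R4 + 2/5·R3
  [ 1  2  1  0    0    0 ]
  [ 0  0  0  1  4/5  8/5 ]
  [ 0  0  0  0    1    2 ]
  [ 0  0  0  0    0    0 ]
R2 -> R2 − 4/5·R3
  [ 1  2  1  0  0  0 ]
  [ 0  0  0  1  0  0 ]
  [ 0  0  0  0  1  2 ]
  [ 0  0  0  0  0  0 ]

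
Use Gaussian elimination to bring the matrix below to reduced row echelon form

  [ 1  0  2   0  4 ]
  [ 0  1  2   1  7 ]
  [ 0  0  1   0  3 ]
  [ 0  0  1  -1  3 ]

r4 := r4 − r3
  [ 1  0  2   0  4 ]
  [ 0  1  2   1  7 ]
  [ 0  0  1   0  3 ]
  [ 0  0  0  -1  0 ]
r4 := -1·r4
  [ 1  0  2  0  4 ]
  [ 0  1  2  1  7 ]
  [ 0  0  1  0  3 ]
  [ 0  0  0  1  0 ]
r2 := r2 − r4
  [ 1  0  2  0  4 ]
  [ 0  1  2  0  7 ]
  [ 0  0  1  0  3 ]
  [ 0  0  0  1  0 ]
r2 := r2 − 2·r3
  [ 1  0  2  0  4 ]
  [ 0  1  0  0  1 ]
  [ 0  0  1  0  3 ]
  [ 0  0  0  1  0 ]
r1 := r1 − 2·r3
  [ 1  0  0  0  -2 ]
  [ 0  1  0  0   1 ]
  [ 0  0  1  0   3 ]
  [ 0  0  0  1   0 ]

[[1, 0, 0, 0, -2], [0, 1, 0, 0, 1], [0, 0, 1, 0, 3], [0, 0, 0, 1, 0]]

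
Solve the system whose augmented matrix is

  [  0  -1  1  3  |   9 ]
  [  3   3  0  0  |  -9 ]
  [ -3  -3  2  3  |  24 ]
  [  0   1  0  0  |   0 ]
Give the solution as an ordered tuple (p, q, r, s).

R1 <=> R2
  [  3   3  0  0  |  -9 ]
  [  0  -1  1  3  |   9 ]
  [ -3  -3  2  3  |  24 ]
  [  0   1  0  0  |   0 ]
R1 := 1/3·R1
  [  1   1  0  0  |  -3 ]
  [  0  -1  1  3  |   9 ]
  [ -3  -3  2  3  |  24 ]
  [  0   1  0  0  |   0 ]
R3 := R3 + 3·R1
  [ 1   1  0  0  |  -3 ]
  [ 0  -1  1  3  |   9 ]
  [ 0   0  2  3  |  15 ]
  [ 0   1  0  0  |   0 ]
R2 := -1·R2
  [ 1  1   0   0  |  -3 ]
  [ 0  1  -1  -3  |  -9 ]
  [ 0  0   2   3  |  15 ]
  [ 0  1   0   0  |   0 ]
R4 := R4 − R2
  [ 1  1   0   0  |  -3 ]
  [ 0  1  -1  -3  |  -9 ]
  [ 0  0   2   3  |  15 ]
  [ 0  0   1   3  |   9 ]
R3 := 1/2·R3
  [ 1  1   0    0  |    -3 ]
  [ 0  1  -1   -3  |    -9 ]
  [ 0  0   1  3/2  |  15/2 ]
  [ 0  0   1    3  |     9 ]
R4 := R4 − R3
  [ 1  1   0    0  |    -3 ]
  [ 0  1  -1   -3  |    -9 ]
  [ 0  0   1  3/2  |  15/2 ]
  [ 0  0   0  3/2  |   3/2 ]
R4 := 2/3·R4
  [ 1  1   0    0  |    -3 ]
  [ 0  1  -1   -3  |    -9 ]
  [ 0  0   1  3/2  |  15/2 ]
  [ 0  0   0    1  |     1 ]
R3 := R3 − 3/2·R4
  [ 1  1   0   0  |  -3 ]
  [ 0  1  -1  -3  |  -9 ]
  [ 0  0   1   0  |   6 ]
  [ 0  0   0   1  |   1 ]
R2 := R2 + 3·R4
  [ 1  1   0  0  |  -3 ]
  [ 0  1  -1  0  |  -6 ]
  [ 0  0   1  0  |   6 ]
  [ 0  0   0  1  |   1 ]
R2 := R2 + R3
  [ 1  1  0  0  |  -3 ]
  [ 0  1  0  0  |   0 ]
  [ 0  0  1  0  |   6 ]
  [ 0  0  0  1  |   1 ]
R1 := R1 − R2
  [ 1  0  0  0  |  -3 ]
  [ 0  1  0  0  |   0 ]
  [ 0  0  1  0  |   6 ]
  [ 0  0  0  1  |   1 ]
Reading off the last column: p = -3, q = 0, r = 6, s = 1.

(-3, 0, 6, 1)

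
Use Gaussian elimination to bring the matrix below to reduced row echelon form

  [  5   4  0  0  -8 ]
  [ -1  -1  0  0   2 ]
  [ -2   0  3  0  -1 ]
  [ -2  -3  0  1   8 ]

Multiply R1 by 1/5.
  [  1  4/5  0  0  -8/5 ]
  [ -1   -1  0  0     2 ]
  [ -2    0  3  0    -1 ]
  [ -2   -3  0  1     8 ]
Add R1 to R2.
  [  1   4/5  0  0  -8/5 ]
  [  0  -1/5  0  0   2/5 ]
  [ -2     0  3  0    -1 ]
  [ -2    -3  0  1     8 ]
Add 2 times R1 to R3.
  [  1   4/5  0  0   -8/5 ]
  [  0  -1/5  0  0    2/5 ]
  [  0   8/5  3  0  -21/5 ]
  [ -2    -3  0  1      8 ]
Add 2 times R1 to R4.
  [ 1   4/5  0  0   -8/5 ]
  [ 0  -1/5  0  0    2/5 ]
  [ 0   8/5  3  0  -21/5 ]
  [ 0  -7/5  0  1   24/5 ]
Multiply R2 by -5.
  [ 1   4/5  0  0   -8/5 ]
  [ 0     1  0  0     -2 ]
  [ 0   8/5  3  0  -21/5 ]
  [ 0  -7/5  0  1   24/5 ]
Subtract 8/5 times R2 from R3.
  [ 1   4/5  0  0  -8/5 ]
  [ 0     1  0  0    -2 ]
  [ 0     0  3  0    -1 ]
  [ 0  -7/5  0  1  24/5 ]
Add 7/5 times R2 to R4.
  [ 1  4/5  0  0  -8/5 ]
  [ 0    1  0  0    -2 ]
  [ 0    0  3  0    -1 ]
  [ 0    0  0  1     2 ]
Multiply R3 by 1/3.
  [ 1  4/5  0  0  -8/5 ]
  [ 0    1  0  0    -2 ]
  [ 0    0  1  0  -1/3 ]
  [ 0    0  0  1     2 ]
Subtract 4/5 times R2 from R1.
  [ 1  0  0  0     0 ]
  [ 0  1  0  0    -2 ]
  [ 0  0  1  0  -1/3 ]
  [ 0  0  0  1     2 ]

[[1, 0, 0, 0, 0], [0, 1, 0, 0, -2], [0, 0, 1, 0, -1/3], [0, 0, 0, 1, 2]]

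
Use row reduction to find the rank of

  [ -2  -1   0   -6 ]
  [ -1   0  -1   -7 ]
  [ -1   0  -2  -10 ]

r1 ← -1/2·r1
r2 ← r2 + r1
r3 ← r3 + r1
r2 ← 2·r2
r3 ← r3 − 1/2·r2
r3 ← -1·r3
r2 ← r2 + 2·r3
r1 ← r1 − 1/2·r2
The reduced form has 3 nonzero rows.

rank = 3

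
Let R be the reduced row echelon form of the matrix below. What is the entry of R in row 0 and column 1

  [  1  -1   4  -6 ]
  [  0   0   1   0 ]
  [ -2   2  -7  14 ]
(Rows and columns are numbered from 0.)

R3 → R3 + 2·R1
  [ 1  -1  4  -6 ]
  [ 0   0  1   0 ]
  [ 0   0  1   2 ]
R3 → R3 − R2
  [ 1  -1  4  -6 ]
  [ 0   0  1   0 ]
  [ 0   0  0   2 ]
R3 → 1/2·R3
  [ 1  -1  4  -6 ]
  [ 0   0  1   0 ]
  [ 0   0  0   1 ]
R1 → R1 + 6·R3
  [ 1  -1  4  0 ]
  [ 0   0  1  0 ]
  [ 0   0  0  1 ]
R1 → R1 − 4·R2
  [ 1  -1  0  0 ]
  [ 0   0  1  0 ]
  [ 0   0  0  1 ]

-1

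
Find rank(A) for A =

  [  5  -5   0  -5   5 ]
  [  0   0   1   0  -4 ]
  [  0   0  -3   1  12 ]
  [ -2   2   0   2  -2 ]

rank = 3

Multiply r1 by 1/5.
  [  1  -1   0  -1   1 ]
  [  0   0   1   0  -4 ]
  [  0   0  -3   1  12 ]
  [ -2   2   0   2  -2 ]
Add 2 times r1 to r4.
  [ 1  -1   0  -1   1 ]
  [ 0   0   1   0  -4 ]
  [ 0   0  -3   1  12 ]
  [ 0   0   0   0   0 ]
Add 3 times r2 to r3.
  [ 1  -1  0  -1   1 ]
  [ 0   0  1   0  -4 ]
  [ 0   0  0   1   0 ]
  [ 0   0  0   0   0 ]
Add r3 to r1.
  [ 1  -1  0  0   1 ]
  [ 0   0  1  0  -4 ]
  [ 0   0  0  1   0 ]
  [ 0   0  0  0   0 ]
The reduced form has 3 nonzero rows.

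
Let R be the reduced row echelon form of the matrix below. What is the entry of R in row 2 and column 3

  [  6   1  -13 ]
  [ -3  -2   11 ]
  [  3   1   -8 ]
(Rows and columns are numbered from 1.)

ρ1 → 1/6·ρ1
  [  1  1/6  -13/6 ]
  [ -3   -2     11 ]
  [  3    1     -8 ]
ρ2 → ρ2 + 3·ρ1
  [ 1   1/6  -13/6 ]
  [ 0  -3/2    9/2 ]
  [ 3     1     -8 ]
ρ3 → ρ3 − 3·ρ1
  [ 1   1/6  -13/6 ]
  [ 0  -3/2    9/2 ]
  [ 0   1/2   -3/2 ]
ρ2 → -2/3·ρ2
  [ 1  1/6  -13/6 ]
  [ 0    1     -3 ]
  [ 0  1/2   -3/2 ]
ρ3 → ρ3 − 1/2·ρ2
  [ 1  1/6  -13/6 ]
  [ 0    1     -3 ]
  [ 0    0      0 ]
ρ1 → ρ1 − 1/6·ρ2
  [ 1  0  -5/3 ]
  [ 0  1    -3 ]
  [ 0  0     0 ]

-3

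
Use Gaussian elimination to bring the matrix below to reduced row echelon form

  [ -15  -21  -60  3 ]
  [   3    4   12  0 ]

[[1, 0, 4, 4], [0, 1, 0, -3]]

r1 → -1/15·r1
  [ 1  7/5   4  -1/5 ]
  [ 3    4  12     0 ]
r2 → r2 − 3·r1
  [ 1   7/5  4  -1/5 ]
  [ 0  -1/5  0   3/5 ]
r2 → -5·r2
  [ 1  7/5  4  -1/5 ]
  [ 0    1  0    -3 ]
r1 → r1 − 7/5·r2
  [ 1  0  4   4 ]
  [ 0  1  0  -3 ]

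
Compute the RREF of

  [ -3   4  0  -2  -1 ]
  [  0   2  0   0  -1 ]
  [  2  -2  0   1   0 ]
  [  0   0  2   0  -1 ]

ρ1 -> -1/3·ρ1
  [ 1  -4/3  0  2/3  1/3 ]
  [ 0     2  0    0   -1 ]
  [ 2    -2  0    1    0 ]
  [ 0     0  2    0   -1 ]
ρ3 -> ρ3 − 2·ρ1
  [ 1  -4/3  0   2/3   1/3 ]
  [ 0     2  0     0    -1 ]
  [ 0   2/3  0  -1/3  -2/3 ]
  [ 0     0  2     0    -1 ]
ρ2 -> 1/2·ρ2
  [ 1  -4/3  0   2/3   1/3 ]
  [ 0     1  0     0  -1/2 ]
  [ 0   2/3  0  -1/3  -2/3 ]
  [ 0     0  2     0    -1 ]
ρ3 -> ρ3 − 2/3·ρ2
  [ 1  -4/3  0   2/3   1/3 ]
  [ 0     1  0     0  -1/2 ]
  [ 0     0  0  -1/3  -1/3 ]
  [ 0     0  2     0    -1 ]
ρ3 <-> ρ4
  [ 1  -4/3  0   2/3   1/3 ]
  [ 0     1  0     0  -1/2 ]
  [ 0     0  2     0    -1 ]
  [ 0     0  0  -1/3  -1/3 ]
ρ3 -> 1/2·ρ3
  [ 1  -4/3  0   2/3   1/3 ]
  [ 0     1  0     0  -1/2 ]
  [ 0     0  1     0  -1/2 ]
  [ 0     0  0  -1/3  -1/3 ]
ρ4 -> -3·ρ4
  [ 1  -4/3  0  2/3   1/3 ]
  [ 0     1  0    0  -1/2 ]
  [ 0     0  1    0  -1/2 ]
  [ 0     0  0    1     1 ]
ρ1 -> ρ1 − 2/3·ρ4
  [ 1  -4/3  0  0  -1/3 ]
  [ 0     1  0  0  -1/2 ]
  [ 0     0  1  0  -1/2 ]
  [ 0     0  0  1     1 ]
ρ1 -> ρ1 + 4/3·ρ2
  [ 1  0  0  0    -1 ]
  [ 0  1  0  0  -1/2 ]
  [ 0  0  1  0  -1/2 ]
  [ 0  0  0  1     1 ]

[[1, 0, 0, 0, -1], [0, 1, 0, 0, -1/2], [0, 0, 1, 0, -1/2], [0, 0, 0, 1, 1]]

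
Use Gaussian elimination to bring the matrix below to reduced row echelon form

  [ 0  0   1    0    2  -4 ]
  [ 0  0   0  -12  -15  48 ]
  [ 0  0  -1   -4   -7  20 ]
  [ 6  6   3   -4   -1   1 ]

ρ1 <=> ρ4
  [ 6  6   3   -4   -1   1 ]
  [ 0  0   0  -12  -15  48 ]
  [ 0  0  -1   -4   -7  20 ]
  [ 0  0   1    0    2  -4 ]
ρ1 → 1/6·ρ1
  [ 1  1  1/2  -2/3  -1/6  1/6 ]
  [ 0  0    0   -12   -15   48 ]
  [ 0  0   -1    -4    -7   20 ]
  [ 0  0    1     0     2   -4 ]
ρ2 <=> ρ3
  [ 1  1  1/2  -2/3  -1/6  1/6 ]
  [ 0  0   -1    -4    -7   20 ]
  [ 0  0    0   -12   -15   48 ]
  [ 0  0    1     0     2   -4 ]
ρ2 → -1·ρ2
  [ 1  1  1/2  -2/3  -1/6  1/6 ]
  [ 0  0    1     4     7  -20 ]
  [ 0  0    0   -12   -15   48 ]
  [ 0  0    1     0     2   -4 ]
ρ4 → ρ4 − ρ2
  [ 1  1  1/2  -2/3  -1/6  1/6 ]
  [ 0  0    1     4     7  -20 ]
  [ 0  0    0   -12   -15   48 ]
  [ 0  0    0    -4    -5   16 ]
ρ3 → -1/12·ρ3
  [ 1  1  1/2  -2/3  -1/6  1/6 ]
  [ 0  0    1     4     7  -20 ]
  [ 0  0    0     1   5/4   -4 ]
  [ 0  0    0    -4    -5   16 ]
ρ4 → ρ4 + 4·ρ3
  [ 1  1  1/2  -2/3  -1/6  1/6 ]
  [ 0  0    1     4     7  -20 ]
  [ 0  0    0     1   5/4   -4 ]
  [ 0  0    0     0     0    0 ]
ρ2 → ρ2 − 4·ρ3
  [ 1  1  1/2  -2/3  -1/6  1/6 ]
  [ 0  0    1     0     2   -4 ]
  [ 0  0    0     1   5/4   -4 ]
  [ 0  0    0     0     0    0 ]
ρ1 → ρ1 + 2/3·ρ3
  [ 1  1  1/2  0  2/3  -5/2 ]
  [ 0  0    1  0    2    -4 ]
  [ 0  0    0  1  5/4    -4 ]
  [ 0  0    0  0    0     0 ]
ρ1 → ρ1 − 1/2·ρ2
  [ 1  1  0  0  -1/3  -1/2 ]
  [ 0  0  1  0     2    -4 ]
  [ 0  0  0  1   5/4    -4 ]
  [ 0  0  0  0     0     0 ]

[[1, 1, 0, 0, -1/3, -1/2], [0, 0, 1, 0, 2, -4], [0, 0, 0, 1, 5/4, -4], [0, 0, 0, 0, 0, 0]]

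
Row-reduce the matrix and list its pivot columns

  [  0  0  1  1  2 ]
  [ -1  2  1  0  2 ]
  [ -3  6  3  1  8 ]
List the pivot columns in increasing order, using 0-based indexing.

R1 <-> R2
  [ -1  2  1  0  2 ]
  [  0  0  1  1  2 ]
  [ -3  6  3  1  8 ]
R1 := -1·R1
  [  1  -2  -1  0  -2 ]
  [  0   0   1  1   2 ]
  [ -3   6   3  1   8 ]
R3 := R3 + 3·R1
  [ 1  -2  -1  0  -2 ]
  [ 0   0   1  1   2 ]
  [ 0   0   0  1   2 ]
R2 := R2 − R3
  [ 1  -2  -1  0  -2 ]
  [ 0   0   1  0   0 ]
  [ 0   0   0  1   2 ]
R1 := R1 + R2
  [ 1  -2  0  0  -2 ]
  [ 0   0  1  0   0 ]
  [ 0   0  0  1   2 ]
Pivot columns are the columns containing a leading 1.

0, 2, 3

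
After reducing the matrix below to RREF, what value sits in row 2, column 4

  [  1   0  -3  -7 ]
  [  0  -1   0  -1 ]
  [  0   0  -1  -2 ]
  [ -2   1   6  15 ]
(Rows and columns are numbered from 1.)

ρ4 := ρ4 + 2·ρ1
  [ 1   0  -3  -7 ]
  [ 0  -1   0  -1 ]
  [ 0   0  -1  -2 ]
  [ 0   1   0   1 ]
ρ2 := -1·ρ2
  [ 1  0  -3  -7 ]
  [ 0  1   0   1 ]
  [ 0  0  -1  -2 ]
  [ 0  1   0   1 ]
ρ4 := ρ4 − ρ2
  [ 1  0  -3  -7 ]
  [ 0  1   0   1 ]
  [ 0  0  -1  -2 ]
  [ 0  0   0   0 ]
ρ3 := -1·ρ3
  [ 1  0  -3  -7 ]
  [ 0  1   0   1 ]
  [ 0  0   1   2 ]
  [ 0  0   0   0 ]
ρ1 := ρ1 + 3·ρ3
  [ 1  0  0  -1 ]
  [ 0  1  0   1 ]
  [ 0  0  1   2 ]
  [ 0  0  0   0 ]

1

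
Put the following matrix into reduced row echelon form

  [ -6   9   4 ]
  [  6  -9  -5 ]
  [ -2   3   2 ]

[[1, -3/2, 0], [0, 0, 1], [0, 0, 0]]

r1 := -1/6·r1
  [  1  -3/2  -2/3 ]
  [  6    -9    -5 ]
  [ -2     3     2 ]
r2 := r2 − 6·r1
  [  1  -3/2  -2/3 ]
  [  0     0    -1 ]
  [ -2     3     2 ]
r3 := r3 + 2·r1
  [ 1  -3/2  -2/3 ]
  [ 0     0    -1 ]
  [ 0     0   2/3 ]
r2 := -1·r2
  [ 1  -3/2  -2/3 ]
  [ 0     0     1 ]
  [ 0     0   2/3 ]
r3 := r3 − 2/3·r2
  [ 1  -3/2  -2/3 ]
  [ 0     0     1 ]
  [ 0     0     0 ]
r1 := r1 + 2/3·r2
  [ 1  -3/2  0 ]
  [ 0     0  1 ]
  [ 0     0  0 ]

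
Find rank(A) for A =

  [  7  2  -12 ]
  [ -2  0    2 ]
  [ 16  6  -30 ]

R1 ← 1/7·R1
  [  1  2/7  -12/7 ]
  [ -2    0      2 ]
  [ 16    6    -30 ]
R2 ← R2 + 2·R1
  [  1  2/7  -12/7 ]
  [  0  4/7  -10/7 ]
  [ 16    6    -30 ]
R3 ← R3 − 16·R1
  [ 1   2/7  -12/7 ]
  [ 0   4/7  -10/7 ]
  [ 0  10/7  -18/7 ]
R2 ← 7/4·R2
  [ 1   2/7  -12/7 ]
  [ 0     1   -5/2 ]
  [ 0  10/7  -18/7 ]
R3 ← R3 − 10/7·R2
  [ 1  2/7  -12/7 ]
  [ 0    1   -5/2 ]
  [ 0    0      1 ]
R2 ← R2 + 5/2·R3
  [ 1  2/7  -12/7 ]
  [ 0    1      0 ]
  [ 0    0      1 ]
R1 ← R1 + 12/7·R3
  [ 1  2/7  0 ]
  [ 0    1  0 ]
  [ 0    0  1 ]
R1 ← R1 − 2/7·R2
  [ 1  0  0 ]
  [ 0  1  0 ]
  [ 0  0  1 ]
The reduced form has 3 nonzero rows.

rank = 3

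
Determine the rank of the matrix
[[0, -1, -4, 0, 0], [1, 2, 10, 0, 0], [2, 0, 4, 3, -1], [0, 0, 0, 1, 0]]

Swap R1 and R2.
Subtract 2 times R1 from R3.
Multiply R2 by -1.
Add 4 times R2 to R3.
Multiply R3 by 1/3.
Subtract R3 from R4.
Multiply R4 by 3.
Add 1/3 times R4 to R3.
Subtract 2 times R2 from R1.
The reduced form has 4 nonzero rows.

rank = 4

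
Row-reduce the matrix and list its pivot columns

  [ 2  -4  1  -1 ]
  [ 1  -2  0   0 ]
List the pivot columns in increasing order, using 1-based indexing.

Multiply ρ1 by 1/2.
  [ 1  -2  1/2  -1/2 ]
  [ 1  -2    0     0 ]
Subtract ρ1 from ρ2.
  [ 1  -2   1/2  -1/2 ]
  [ 0   0  -1/2   1/2 ]
Multiply ρ2 by -2.
  [ 1  -2  1/2  -1/2 ]
  [ 0   0    1    -1 ]
Subtract 1/2 times ρ2 from ρ1.
  [ 1  -2  0   0 ]
  [ 0   0  1  -1 ]
Pivot columns are the columns containing a leading 1.

1, 3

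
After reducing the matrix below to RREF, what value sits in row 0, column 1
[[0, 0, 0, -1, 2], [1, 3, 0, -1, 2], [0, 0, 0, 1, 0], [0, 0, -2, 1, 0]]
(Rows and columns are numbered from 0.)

3

R1 <-> R2
  [ 1  3   0  -1  2 ]
  [ 0  0   0  -1  2 ]
  [ 0  0   0   1  0 ]
  [ 0  0  -2   1  0 ]
R2 <-> R4
  [ 1  3   0  -1  2 ]
  [ 0  0  -2   1  0 ]
  [ 0  0   0   1  0 ]
  [ 0  0   0  -1  2 ]
R2 → -1/2·R2
  [ 1  3  0    -1  2 ]
  [ 0  0  1  -1/2  0 ]
  [ 0  0  0     1  0 ]
  [ 0  0  0    -1  2 ]
R4 → R4 + R3
  [ 1  3  0    -1  2 ]
  [ 0  0  1  -1/2  0 ]
  [ 0  0  0     1  0 ]
  [ 0  0  0     0  2 ]
R4 → 1/2·R4
  [ 1  3  0    -1  2 ]
  [ 0  0  1  -1/2  0 ]
  [ 0  0  0     1  0 ]
  [ 0  0  0     0  1 ]
R1 → R1 − 2·R4
  [ 1  3  0    -1  0 ]
  [ 0  0  1  -1/2  0 ]
  [ 0  0  0     1  0 ]
  [ 0  0  0     0  1 ]
R2 → R2 + 1/2·R3
  [ 1  3  0  -1  0 ]
  [ 0  0  1   0  0 ]
  [ 0  0  0   1  0 ]
  [ 0  0  0   0  1 ]
R1 → R1 + R3
  [ 1  3  0  0  0 ]
  [ 0  0  1  0  0 ]
  [ 0  0  0  1  0 ]
  [ 0  0  0  0  1 ]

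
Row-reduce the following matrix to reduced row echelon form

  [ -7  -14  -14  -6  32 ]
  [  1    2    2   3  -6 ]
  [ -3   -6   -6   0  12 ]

r1 := -1/7·r1
  [  1   2   2  6/7  -32/7 ]
  [  1   2   2    3     -6 ]
  [ -3  -6  -6    0     12 ]
r2 := r2 − r1
  [  1   2   2   6/7  -32/7 ]
  [  0   0   0  15/7  -10/7 ]
  [ -3  -6  -6     0     12 ]
r3 := r3 + 3·r1
  [ 1  2  2   6/7  -32/7 ]
  [ 0  0  0  15/7  -10/7 ]
  [ 0  0  0  18/7  -12/7 ]
r2 := 7/15·r2
  [ 1  2  2   6/7  -32/7 ]
  [ 0  0  0     1   -2/3 ]
  [ 0  0  0  18/7  -12/7 ]
r3 := r3 − 18/7·r2
  [ 1  2  2  6/7  -32/7 ]
  [ 0  0  0    1   -2/3 ]
  [ 0  0  0    0      0 ]
r1 := r1 − 6/7·r2
  [ 1  2  2  0    -4 ]
  [ 0  0  0  1  -2/3 ]
  [ 0  0  0  0     0 ]

[[1, 2, 2, 0, -4], [0, 0, 0, 1, -2/3], [0, 0, 0, 0, 0]]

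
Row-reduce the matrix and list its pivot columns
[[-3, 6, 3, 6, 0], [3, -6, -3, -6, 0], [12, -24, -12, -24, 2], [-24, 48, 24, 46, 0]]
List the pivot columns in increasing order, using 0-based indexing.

R1 → -1/3·R1
R2 → R2 − 3·R1
R3 → R3 − 12·R1
R4 → R4 + 24·R1
R2 ↔ R4
R2 → -1/2·R2
R3 → 1/2·R3
R1 → R1 + 2·R2
Pivot columns are the columns containing a leading 1.

0, 3, 4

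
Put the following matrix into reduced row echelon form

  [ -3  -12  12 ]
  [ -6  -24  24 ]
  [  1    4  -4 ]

ρ1 ← -1/3·ρ1
  [  1    4  -4 ]
  [ -6  -24  24 ]
  [  1    4  -4 ]
ρ2 ← ρ2 + 6·ρ1
  [ 1  4  -4 ]
  [ 0  0   0 ]
  [ 1  4  -4 ]
ρ3 ← ρ3 − ρ1
  [ 1  4  -4 ]
  [ 0  0   0 ]
  [ 0  0   0 ]

[[1, 4, -4], [0, 0, 0], [0, 0, 0]]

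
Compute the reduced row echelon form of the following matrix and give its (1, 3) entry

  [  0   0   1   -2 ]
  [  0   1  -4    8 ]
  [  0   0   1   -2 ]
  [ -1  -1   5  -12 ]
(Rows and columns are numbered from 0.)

0

ρ1 <-> ρ4
  [ -1  -1   5  -12 ]
  [  0   1  -4    8 ]
  [  0   0   1   -2 ]
  [  0   0   1   -2 ]
ρ1 ← -1·ρ1
  [ 1  1  -5  12 ]
  [ 0  1  -4   8 ]
  [ 0  0   1  -2 ]
  [ 0  0   1  -2 ]
ρ4 ← ρ4 − ρ3
  [ 1  1  -5  12 ]
  [ 0  1  -4   8 ]
  [ 0  0   1  -2 ]
  [ 0  0   0   0 ]
ρ2 ← ρ2 + 4·ρ3
  [ 1  1  -5  12 ]
  [ 0  1   0   0 ]
  [ 0  0   1  -2 ]
  [ 0  0   0   0 ]
ρ1 ← ρ1 + 5·ρ3
  [ 1  1  0   2 ]
  [ 0  1  0   0 ]
  [ 0  0  1  -2 ]
  [ 0  0  0   0 ]
ρ1 ← ρ1 − ρ2
  [ 1  0  0   2 ]
  [ 0  1  0   0 ]
  [ 0  0  1  -2 ]
  [ 0  0  0   0 ]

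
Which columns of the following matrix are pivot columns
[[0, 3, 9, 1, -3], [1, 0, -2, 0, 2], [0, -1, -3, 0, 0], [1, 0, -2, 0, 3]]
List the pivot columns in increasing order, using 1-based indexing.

R1 <=> R2
  [ 1   0  -2  0   2 ]
  [ 0   3   9  1  -3 ]
  [ 0  -1  -3  0   0 ]
  [ 1   0  -2  0   3 ]
R4 ← R4 − R1
  [ 1   0  -2  0   2 ]
  [ 0   3   9  1  -3 ]
  [ 0  -1  -3  0   0 ]
  [ 0   0   0  0   1 ]
R2 ← 1/3·R2
  [ 1   0  -2    0   2 ]
  [ 0   1   3  1/3  -1 ]
  [ 0  -1  -3    0   0 ]
  [ 0   0   0    0   1 ]
R3 ← R3 + R2
  [ 1  0  -2    0   2 ]
  [ 0  1   3  1/3  -1 ]
  [ 0  0   0  1/3  -1 ]
  [ 0  0   0    0   1 ]
R3 ← 3·R3
  [ 1  0  -2    0   2 ]
  [ 0  1   3  1/3  -1 ]
  [ 0  0   0    1  -3 ]
  [ 0  0   0    0   1 ]
R3 ← R3 + 3·R4
  [ 1  0  -2    0   2 ]
  [ 0  1   3  1/3  -1 ]
  [ 0  0   0    1   0 ]
  [ 0  0   0    0   1 ]
R2 ← R2 + R4
  [ 1  0  -2    0  2 ]
  [ 0  1   3  1/3  0 ]
  [ 0  0   0    1  0 ]
  [ 0  0   0    0  1 ]
R1 ← R1 − 2·R4
  [ 1  0  -2    0  0 ]
  [ 0  1   3  1/3  0 ]
  [ 0  0   0    1  0 ]
  [ 0  0   0    0  1 ]
R2 ← R2 − 1/3·R3
  [ 1  0  -2  0  0 ]
  [ 0  1   3  0  0 ]
  [ 0  0   0  1  0 ]
  [ 0  0   0  0  1 ]
Pivot columns are the columns containing a leading 1.

1, 2, 4, 5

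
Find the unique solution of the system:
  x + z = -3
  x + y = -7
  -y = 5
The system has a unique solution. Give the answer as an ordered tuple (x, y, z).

(-2, -5, -1)

Form the augmented matrix and row-reduce:
  [ 1   0  1  |  -3 ]
  [ 1   1  0  |  -7 ]
  [ 0  -1  0  |   5 ]
r2 := r2 − r1
  [ 1   0   1  |  -3 ]
  [ 0   1  -1  |  -4 ]
  [ 0  -1   0  |   5 ]
r3 := r3 + r2
  [ 1  0   1  |  -3 ]
  [ 0  1  -1  |  -4 ]
  [ 0  0  -1  |   1 ]
r3 := -1·r3
  [ 1  0   1  |  -3 ]
  [ 0  1  -1  |  -4 ]
  [ 0  0   1  |  -1 ]
r2 := r2 + r3
  [ 1  0  1  |  -3 ]
  [ 0  1  0  |  -5 ]
  [ 0  0  1  |  -1 ]
r1 := r1 − r3
  [ 1  0  0  |  -2 ]
  [ 0  1  0  |  -5 ]
  [ 0  0  1  |  -1 ]
Reading off the last column: x = -2, y = -5, z = -1.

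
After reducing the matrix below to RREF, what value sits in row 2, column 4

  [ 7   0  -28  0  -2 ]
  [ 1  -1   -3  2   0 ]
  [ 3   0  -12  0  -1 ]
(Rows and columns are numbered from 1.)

R1 -> 1/7·R1
  [ 1   0   -4  0  -2/7 ]
  [ 1  -1   -3  2     0 ]
  [ 3   0  -12  0    -1 ]
R2 -> R2 − R1
  [ 1   0   -4  0  -2/7 ]
  [ 0  -1    1  2   2/7 ]
  [ 3   0  -12  0    -1 ]
R3 -> R3 − 3·R1
  [ 1   0  -4  0  -2/7 ]
  [ 0  -1   1  2   2/7 ]
  [ 0   0   0  0  -1/7 ]
R2 -> -1·R2
  [ 1  0  -4   0  -2/7 ]
  [ 0  1  -1  -2  -2/7 ]
  [ 0  0   0   0  -1/7 ]
R3 -> -7·R3
  [ 1  0  -4   0  -2/7 ]
  [ 0  1  -1  -2  -2/7 ]
  [ 0  0   0   0     1 ]
R2 -> R2 + 2/7·R3
  [ 1  0  -4   0  -2/7 ]
  [ 0  1  -1  -2     0 ]
  [ 0  0   0   0     1 ]
R1 -> R1 + 2/7·R3
  [ 1  0  -4   0  0 ]
  [ 0  1  -1  -2  0 ]
  [ 0  0   0   0  1 ]

-2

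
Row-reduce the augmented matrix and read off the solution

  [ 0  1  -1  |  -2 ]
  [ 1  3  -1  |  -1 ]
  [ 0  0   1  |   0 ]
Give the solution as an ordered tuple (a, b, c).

(5, -2, 0)

Swap R1 and R2.
  [ 1  3  -1  |  -1 ]
  [ 0  1  -1  |  -2 ]
  [ 0  0   1  |   0 ]
Add R3 to R2.
  [ 1  3  -1  |  -1 ]
  [ 0  1   0  |  -2 ]
  [ 0  0   1  |   0 ]
Add R3 to R1.
  [ 1  3  0  |  -1 ]
  [ 0  1  0  |  -2 ]
  [ 0  0  1  |   0 ]
Subtract 3 times R2 from R1.
  [ 1  0  0  |   5 ]
  [ 0  1  0  |  -2 ]
  [ 0  0  1  |   0 ]
Reading off the last column: a = 5, b = -2, c = 0.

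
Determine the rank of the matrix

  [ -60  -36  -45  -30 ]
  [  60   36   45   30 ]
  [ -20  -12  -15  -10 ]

rank = 1

R1 → -1/60·R1
  [   1  3/5  3/4  1/2 ]
  [  60   36   45   30 ]
  [ -20  -12  -15  -10 ]
R2 → R2 − 60·R1
  [   1  3/5  3/4  1/2 ]
  [   0    0    0    0 ]
  [ -20  -12  -15  -10 ]
R3 → R3 + 20·R1
  [ 1  3/5  3/4  1/2 ]
  [ 0    0    0    0 ]
  [ 0    0    0    0 ]
The reduced form has 1 nonzero row.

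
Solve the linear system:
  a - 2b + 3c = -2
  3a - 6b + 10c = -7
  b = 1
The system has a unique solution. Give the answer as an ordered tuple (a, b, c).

Form the augmented matrix and row-reduce:
  [ 1  -2   3  |  -2 ]
  [ 3  -6  10  |  -7 ]
  [ 0   1   0  |   1 ]
Subtract 3 times R1 from R2.
  [ 1  -2  3  |  -2 ]
  [ 0   0  1  |  -1 ]
  [ 0   1  0  |   1 ]
Swap R2 and R3.
  [ 1  -2  3  |  -2 ]
  [ 0   1  0  |   1 ]
  [ 0   0  1  |  -1 ]
Subtract 3 times R3 from R1.
  [ 1  -2  0  |   1 ]
  [ 0   1  0  |   1 ]
  [ 0   0  1  |  -1 ]
Add 2 times R2 to R1.
  [ 1  0  0  |   3 ]
  [ 0  1  0  |   1 ]
  [ 0  0  1  |  -1 ]
Reading off the last column: a = 3, b = 1, c = -1.

(3, 1, -1)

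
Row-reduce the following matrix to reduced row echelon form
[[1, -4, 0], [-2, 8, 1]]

R2 → R2 + 2·R1
  [ 1  -4  0 ]
  [ 0   0  1 ]

[[1, -4, 0], [0, 0, 1]]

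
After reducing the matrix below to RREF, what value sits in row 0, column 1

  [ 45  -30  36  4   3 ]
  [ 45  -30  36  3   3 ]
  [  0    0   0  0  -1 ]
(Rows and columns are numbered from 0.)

-2/3

Multiply R1 by 1/45.
  [  1  -2/3  4/5  4/45  1/15 ]
  [ 45   -30   36     3     3 ]
  [  0     0    0     0    -1 ]
Subtract 45 times R1 from R2.
  [ 1  -2/3  4/5  4/45  1/15 ]
  [ 0     0    0    -1     0 ]
  [ 0     0    0     0    -1 ]
Multiply R2 by -1.
  [ 1  -2/3  4/5  4/45  1/15 ]
  [ 0     0    0     1     0 ]
  [ 0     0    0     0    -1 ]
Multiply R3 by -1.
  [ 1  -2/3  4/5  4/45  1/15 ]
  [ 0     0    0     1     0 ]
  [ 0     0    0     0     1 ]
Subtract 1/15 times R3 from R1.
  [ 1  -2/3  4/5  4/45  0 ]
  [ 0     0    0     1  0 ]
  [ 0     0    0     0  1 ]
Subtract 4/45 times R2 from R1.
  [ 1  -2/3  4/5  0  0 ]
  [ 0     0    0  1  0 ]
  [ 0     0    0  0  1 ]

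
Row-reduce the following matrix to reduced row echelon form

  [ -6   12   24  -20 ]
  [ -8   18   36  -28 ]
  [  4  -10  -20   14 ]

[[1, 0, 0, 0], [0, 1, 2, 0], [0, 0, 0, 1]]

R1 ← -1/6·R1
  [  1   -2   -4  10/3 ]
  [ -8   18   36   -28 ]
  [  4  -10  -20    14 ]
R2 ← R2 + 8·R1
  [ 1   -2   -4  10/3 ]
  [ 0    2    4  -4/3 ]
  [ 4  -10  -20    14 ]
R3 ← R3 − 4·R1
  [ 1  -2  -4  10/3 ]
  [ 0   2   4  -4/3 ]
  [ 0  -2  -4   2/3 ]
R2 ← 1/2·R2
  [ 1  -2  -4  10/3 ]
  [ 0   1   2  -2/3 ]
  [ 0  -2  -4   2/3 ]
R3 ← R3 + 2·R2
  [ 1  -2  -4  10/3 ]
  [ 0   1   2  -2/3 ]
  [ 0   0   0  -2/3 ]
R3 ← -3/2·R3
  [ 1  -2  -4  10/3 ]
  [ 0   1   2  -2/3 ]
  [ 0   0   0     1 ]
R2 ← R2 + 2/3·R3
  [ 1  -2  -4  10/3 ]
  [ 0   1   2     0 ]
  [ 0   0   0     1 ]
R1 ← R1 − 10/3·R3
  [ 1  -2  -4  0 ]
  [ 0   1   2  0 ]
  [ 0   0   0  1 ]
R1 ← R1 + 2·R2
  [ 1  0  0  0 ]
  [ 0  1  2  0 ]
  [ 0  0  0  1 ]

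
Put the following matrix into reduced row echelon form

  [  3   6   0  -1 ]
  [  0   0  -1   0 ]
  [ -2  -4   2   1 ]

[[1, 2, 0, 0], [0, 0, 1, 0], [0, 0, 0, 1]]

Multiply ρ1 by 1/3.
  [  1   2   0  -1/3 ]
  [  0   0  -1     0 ]
  [ -2  -4   2     1 ]
Add 2 times ρ1 to ρ3.
  [ 1  2   0  -1/3 ]
  [ 0  0  -1     0 ]
  [ 0  0   2   1/3 ]
Multiply ρ2 by -1.
  [ 1  2  0  -1/3 ]
  [ 0  0  1     0 ]
  [ 0  0  2   1/3 ]
Subtract 2 times ρ2 from ρ3.
  [ 1  2  0  -1/3 ]
  [ 0  0  1     0 ]
  [ 0  0  0   1/3 ]
Multiply ρ3 by 3.
  [ 1  2  0  -1/3 ]
  [ 0  0  1     0 ]
  [ 0  0  0     1 ]
Add 1/3 times ρ3 to ρ1.
  [ 1  2  0  0 ]
  [ 0  0  1  0 ]
  [ 0  0  0  1 ]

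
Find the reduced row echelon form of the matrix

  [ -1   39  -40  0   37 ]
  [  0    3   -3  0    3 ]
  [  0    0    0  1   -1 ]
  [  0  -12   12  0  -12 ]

[[1, 0, 1, 0, 2], [0, 1, -1, 0, 1], [0, 0, 0, 1, -1], [0, 0, 0, 0, 0]]

r1 ← -1·r1
  [ 1  -39  40  0  -37 ]
  [ 0    3  -3  0    3 ]
  [ 0    0   0  1   -1 ]
  [ 0  -12  12  0  -12 ]
r2 ← 1/3·r2
  [ 1  -39  40  0  -37 ]
  [ 0    1  -1  0    1 ]
  [ 0    0   0  1   -1 ]
  [ 0  -12  12  0  -12 ]
r4 ← r4 + 12·r2
  [ 1  -39  40  0  -37 ]
  [ 0    1  -1  0    1 ]
  [ 0    0   0  1   -1 ]
  [ 0    0   0  0    0 ]
r1 ← r1 + 39·r2
  [ 1  0   1  0   2 ]
  [ 0  1  -1  0   1 ]
  [ 0  0   0  1  -1 ]
  [ 0  0   0  0   0 ]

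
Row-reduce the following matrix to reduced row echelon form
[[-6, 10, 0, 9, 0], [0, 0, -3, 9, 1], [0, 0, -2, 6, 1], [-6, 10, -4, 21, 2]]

[[1, -5/3, 0, -3/2, 0], [0, 0, 1, -3, 0], [0, 0, 0, 0, 1], [0, 0, 0, 0, 0]]

R1 ← -1/6·R1
  [  1  -5/3   0  -3/2  0 ]
  [  0     0  -3     9  1 ]
  [  0     0  -2     6  1 ]
  [ -6    10  -4    21  2 ]
R4 ← R4 + 6·R1
  [ 1  -5/3   0  -3/2  0 ]
  [ 0     0  -3     9  1 ]
  [ 0     0  -2     6  1 ]
  [ 0     0  -4    12  2 ]
R2 ← -1/3·R2
  [ 1  -5/3   0  -3/2     0 ]
  [ 0     0   1    -3  -1/3 ]
  [ 0     0  -2     6     1 ]
  [ 0     0  -4    12     2 ]
R3 ← R3 + 2·R2
  [ 1  -5/3   0  -3/2     0 ]
  [ 0     0   1    -3  -1/3 ]
  [ 0     0   0     0   1/3 ]
  [ 0     0  -4    12     2 ]
R4 ← R4 + 4·R2
  [ 1  -5/3  0  -3/2     0 ]
  [ 0     0  1    -3  -1/3 ]
  [ 0     0  0     0   1/3 ]
  [ 0     0  0     0   2/3 ]
R3 ← 3·R3
  [ 1  -5/3  0  -3/2     0 ]
  [ 0     0  1    -3  -1/3 ]
  [ 0     0  0     0     1 ]
  [ 0     0  0     0   2/3 ]
R4 ← R4 − 2/3·R3
  [ 1  -5/3  0  -3/2     0 ]
  [ 0     0  1    -3  -1/3 ]
  [ 0     0  0     0     1 ]
  [ 0     0  0     0     0 ]
R2 ← R2 + 1/3·R3
  [ 1  -5/3  0  -3/2  0 ]
  [ 0     0  1    -3  0 ]
  [ 0     0  0     0  1 ]
  [ 0     0  0     0  0 ]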